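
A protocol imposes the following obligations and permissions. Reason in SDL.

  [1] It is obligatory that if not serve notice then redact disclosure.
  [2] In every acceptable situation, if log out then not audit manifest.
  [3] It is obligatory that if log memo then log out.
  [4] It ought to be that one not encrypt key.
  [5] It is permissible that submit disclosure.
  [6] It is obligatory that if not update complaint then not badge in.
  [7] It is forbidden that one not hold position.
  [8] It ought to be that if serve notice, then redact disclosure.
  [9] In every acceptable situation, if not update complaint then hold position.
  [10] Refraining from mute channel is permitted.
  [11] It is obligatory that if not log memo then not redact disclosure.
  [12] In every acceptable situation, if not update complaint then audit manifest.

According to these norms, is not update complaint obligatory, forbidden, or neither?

Forbidden

Premises 1 and 8 cover both cases: O(¬serve_notice → redact_disclosure) and O(serve_notice → redact_disclosure). Since ¬serve_notice ∨ serve_notice is a tautology, O(redact_disclosure) follows.
Premise 11 is O(¬log_memo → ¬redact_disclosure); contrapositively O(redact_disclosure → log_memo). Since O(redact_disclosure) holds, K gives O(log_memo).
With premise 3, O(log_memo → log_out), the K-axiom yields O(log_out).
Applying K to premise 2 (O(log_out → ¬audit_manifest)) and O(log_out) yields O(¬audit_manifest).
The contrapositive of premise 12 (O(¬update_complaint → audit_manifest)) is O(¬audit_manifest → update_complaint), and O(¬audit_manifest) is already established, so O(update_complaint).
Premises 4, 5, 6, 7, 9, 10 do not contribute to this derivation.
Thus O(update_complaint), which is F(¬update_complaint): ¬update_complaint is forbidden.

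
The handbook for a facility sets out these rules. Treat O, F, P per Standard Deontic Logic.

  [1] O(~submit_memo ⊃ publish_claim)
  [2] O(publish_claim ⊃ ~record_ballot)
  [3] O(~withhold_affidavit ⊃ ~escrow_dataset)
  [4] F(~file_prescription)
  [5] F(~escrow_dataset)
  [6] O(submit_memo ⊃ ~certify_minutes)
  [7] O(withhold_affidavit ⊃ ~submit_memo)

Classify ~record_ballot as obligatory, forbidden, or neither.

Premise 5, F(~escrow_dataset), is equivalent to O(escrow_dataset).
Premise 3 is O(~withhold_affidavit ⊃ ~escrow_dataset); contrapositively O(escrow_dataset ⊃ withhold_affidavit). Since O(escrow_dataset) holds, K gives O(withhold_affidavit).
Premise 7 is O(withhold_affidavit ⊃ ~submit_memo); since O(withhold_affidavit), deontic closure gives O(~submit_memo).
Applying K to premise 1 (O(~submit_memo ⊃ publish_claim)) and O(~submit_memo) yields O(publish_claim).
Applying K to premise 2 (O(publish_claim ⊃ ~record_ballot)) and O(publish_claim) yields O(~record_ballot).
Premises 4, 6 do not contribute to this derivation.
Hence ~record_ballot is obligatory.

Obligatory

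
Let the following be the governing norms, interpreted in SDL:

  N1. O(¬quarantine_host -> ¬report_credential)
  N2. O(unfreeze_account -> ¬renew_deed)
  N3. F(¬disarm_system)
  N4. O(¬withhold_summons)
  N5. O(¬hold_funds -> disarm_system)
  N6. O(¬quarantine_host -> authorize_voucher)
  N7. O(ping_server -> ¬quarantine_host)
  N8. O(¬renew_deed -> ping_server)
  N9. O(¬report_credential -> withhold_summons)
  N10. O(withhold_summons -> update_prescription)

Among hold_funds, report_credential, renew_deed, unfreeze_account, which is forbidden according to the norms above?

From premise 4 we have O(¬withhold_summons).
The contrapositive of premise 9 (O(¬report_credential -> withhold_summons)) is O(¬withhold_summons -> report_credential), and O(¬withhold_summons) is already established, so O(report_credential).
Premise 1, O(¬quarantine_host -> ¬report_credential), contraposes to O(report_credential -> quarantine_host); with O(report_credential) we get O(quarantine_host).
Premise 7 is O(ping_server -> ¬quarantine_host); contrapositively O(quarantine_host -> ¬ping_server). Since O(quarantine_host) holds, K gives O(¬ping_server).
Premise 8 is O(¬renew_deed -> ping_server); contrapositively O(¬ping_server -> renew_deed). Since O(¬ping_server) holds, K gives O(renew_deed).
Premise 2, O(unfreeze_account -> ¬renew_deed), contraposes to O(renew_deed -> ¬unfreeze_account); with O(renew_deed) we get O(¬unfreeze_account).
So O(¬unfreeze_account) holds, i.e. unfreeze_account is forbidden. None of the other listed options is forbidden under the premises.

unfreeze_account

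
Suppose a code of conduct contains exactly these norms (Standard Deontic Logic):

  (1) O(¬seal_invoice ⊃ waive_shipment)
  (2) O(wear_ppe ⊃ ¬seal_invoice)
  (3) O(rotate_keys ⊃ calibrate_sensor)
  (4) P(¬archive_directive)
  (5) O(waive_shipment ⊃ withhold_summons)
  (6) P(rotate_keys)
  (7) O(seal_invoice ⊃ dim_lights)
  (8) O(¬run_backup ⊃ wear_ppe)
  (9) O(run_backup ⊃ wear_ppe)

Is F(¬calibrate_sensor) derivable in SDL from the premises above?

Premise 3 is O(rotate_keys ⊃ calibrate_sensor), but O(rotate_keys) is not derivable from the premises (the permission P(rotate_keys) asserts only ¬O(¬rotate_keys), not O(rotate_keys)), so it does not yield O(calibrate_sensor).
No other premise forces O(calibrate_sensor). An ideal world satisfying every premise can still have ¬calibrate_sensor true, so F(¬calibrate_sensor) is not derivable.

No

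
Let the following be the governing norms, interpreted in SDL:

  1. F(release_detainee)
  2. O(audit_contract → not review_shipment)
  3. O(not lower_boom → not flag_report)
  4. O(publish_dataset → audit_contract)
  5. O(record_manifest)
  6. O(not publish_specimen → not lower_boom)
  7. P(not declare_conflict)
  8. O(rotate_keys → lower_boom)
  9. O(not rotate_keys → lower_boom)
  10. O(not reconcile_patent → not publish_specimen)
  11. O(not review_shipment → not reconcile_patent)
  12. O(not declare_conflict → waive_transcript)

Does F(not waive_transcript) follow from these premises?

Premise 12 is O(not declare_conflict → waive_transcript), but O(not declare_conflict) is not derivable from the premises (the permission P(not declare_conflict) asserts only not O(declare_conflict), not O(not declare_conflict)), so it does not yield O(waive_transcript).
No other premise forces O(waive_transcript). An ideal world satisfying every premise can still have not waive_transcript true, so F(not waive_transcript) is not derivable.

No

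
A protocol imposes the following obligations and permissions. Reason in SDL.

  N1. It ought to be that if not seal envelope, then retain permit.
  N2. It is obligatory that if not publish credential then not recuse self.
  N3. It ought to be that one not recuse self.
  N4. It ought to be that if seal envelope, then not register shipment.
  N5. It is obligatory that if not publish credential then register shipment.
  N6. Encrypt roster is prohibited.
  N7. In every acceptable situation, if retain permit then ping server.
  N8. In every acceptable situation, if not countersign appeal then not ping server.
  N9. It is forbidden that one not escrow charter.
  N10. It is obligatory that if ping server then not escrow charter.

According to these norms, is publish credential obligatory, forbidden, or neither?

Obligatory

F(¬escrow_charter) at premise 9 means O(escrow_charter).
Premise 10 is O(ping_server → ¬escrow_charter); contrapositively O(escrow_charter → ¬ping_server). Since O(escrow_charter) holds, K gives O(¬ping_server).
The contrapositive of premise 7 (O(retain_permit → ping_server)) is O(¬ping_server → ¬retain_permit), and O(¬ping_server) is already established, so O(¬retain_permit).
Premise 1 is O(¬seal_envelope → retain_permit); contrapositively O(¬retain_permit → seal_envelope). Since O(¬retain_permit) holds, K gives O(seal_envelope).
Applying K to premise 4 (O(seal_envelope → ¬register_shipment)) and O(seal_envelope) yields O(¬register_shipment).
Premise 5 is O(¬publish_credential → register_shipment); contrapositively O(¬register_shipment → publish_credential). Since O(¬register_shipment) holds, K gives O(publish_credential).
Premises 2, 3, 6, 8 do not contribute to this derivation.
Hence publish_credential is obligatory.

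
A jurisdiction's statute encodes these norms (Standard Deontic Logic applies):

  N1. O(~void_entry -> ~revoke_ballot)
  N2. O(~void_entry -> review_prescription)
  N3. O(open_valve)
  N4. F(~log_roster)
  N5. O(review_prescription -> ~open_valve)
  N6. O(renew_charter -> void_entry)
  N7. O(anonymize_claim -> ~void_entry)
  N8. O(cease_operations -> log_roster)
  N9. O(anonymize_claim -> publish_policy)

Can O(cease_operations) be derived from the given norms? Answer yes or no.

No

Premise 8 is O(cease_operations -> log_roster); even if O(log_roster) held, inferring O(cease_operations) would be affirming the consequent — invalid.
No other premise forces O(cease_operations). An ideal world satisfying every premise can still have cease_operations false, so O(cease_operations) is not derivable.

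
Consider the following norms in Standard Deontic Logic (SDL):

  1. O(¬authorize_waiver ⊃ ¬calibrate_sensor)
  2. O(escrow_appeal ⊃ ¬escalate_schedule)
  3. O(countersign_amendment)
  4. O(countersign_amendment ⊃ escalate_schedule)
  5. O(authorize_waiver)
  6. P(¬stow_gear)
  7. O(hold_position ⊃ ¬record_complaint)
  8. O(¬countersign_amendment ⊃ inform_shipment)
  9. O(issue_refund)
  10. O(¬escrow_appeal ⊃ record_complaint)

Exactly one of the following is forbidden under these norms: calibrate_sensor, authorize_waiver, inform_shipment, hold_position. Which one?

Premise 3 states O(countersign_amendment) outright.
Premise 4 is O(countersign_amendment ⊃ escalate_schedule); since O(countersign_amendment), deontic closure gives O(escalate_schedule).
The contrapositive of premise 2 (O(escrow_appeal ⊃ ¬escalate_schedule)) is O(escalate_schedule ⊃ ¬escrow_appeal), and O(escalate_schedule) is already established, so O(¬escrow_appeal).
Premise 10 is O(¬escrow_appeal ⊃ record_complaint); since O(¬escrow_appeal), deontic closure gives O(record_complaint).
Premise 7 is O(hold_position ⊃ ¬record_complaint); contrapositively O(record_complaint ⊃ ¬hold_position). Since O(record_complaint) holds, K gives O(¬hold_position).
So O(¬hold_position) holds, i.e. hold_position is forbidden. None of the other listed options is forbidden under the premises.

hold_position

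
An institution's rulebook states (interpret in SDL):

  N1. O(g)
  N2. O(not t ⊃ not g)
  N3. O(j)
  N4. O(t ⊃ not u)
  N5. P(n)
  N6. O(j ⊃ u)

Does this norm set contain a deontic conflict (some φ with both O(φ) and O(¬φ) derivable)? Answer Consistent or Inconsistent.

From premise 1 we have O(g).
Premise 2 is O(not t ⊃ not g); contrapositively O(g ⊃ t). Since O(g) holds, K gives O(t).
With premise 4, O(t ⊃ not u), the K-axiom yields O(not u).
The contrapositive of premise 6 (O(j ⊃ u)) is O(not u ⊃ not j), and O(not u) is already established, so O(not j).
But premise 3 directly asserts O(j).
We now have both O(not j) and O(j) — j is simultaneously obligatory and forbidden, violating the D-axiom.

Inconsistent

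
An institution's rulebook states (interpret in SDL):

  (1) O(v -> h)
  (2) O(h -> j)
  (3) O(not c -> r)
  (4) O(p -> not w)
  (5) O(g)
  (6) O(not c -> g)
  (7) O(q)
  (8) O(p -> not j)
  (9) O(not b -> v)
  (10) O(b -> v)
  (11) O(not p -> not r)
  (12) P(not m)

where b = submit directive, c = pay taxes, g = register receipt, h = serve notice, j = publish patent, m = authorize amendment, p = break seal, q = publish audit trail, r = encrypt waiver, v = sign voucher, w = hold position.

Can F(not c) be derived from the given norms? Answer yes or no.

Yes

By case analysis on b: premise 10 gives O(b -> v) and premise 9 gives O(not b -> v), so O(v) either way.
Applying K to premise 1 (O(v -> h)) and O(v) yields O(h).
From O(h) and premise 2, O(h -> j), we obtain O(j).
The contrapositive of premise 8 (O(p -> not j)) is O(j -> not p), and O(j) is already established, so O(not p).
Applying K to premise 11 (O(not p -> not r)) and O(not p) yields O(not r).
The contrapositive of premise 3 (O(not c -> r)) is O(not r -> c), and O(not r) is already established, so O(c).
Premises 4, 5, 6, 7, 12 do not contribute to this derivation.
So O(c) holds, i.e. F(not c). The claim follows.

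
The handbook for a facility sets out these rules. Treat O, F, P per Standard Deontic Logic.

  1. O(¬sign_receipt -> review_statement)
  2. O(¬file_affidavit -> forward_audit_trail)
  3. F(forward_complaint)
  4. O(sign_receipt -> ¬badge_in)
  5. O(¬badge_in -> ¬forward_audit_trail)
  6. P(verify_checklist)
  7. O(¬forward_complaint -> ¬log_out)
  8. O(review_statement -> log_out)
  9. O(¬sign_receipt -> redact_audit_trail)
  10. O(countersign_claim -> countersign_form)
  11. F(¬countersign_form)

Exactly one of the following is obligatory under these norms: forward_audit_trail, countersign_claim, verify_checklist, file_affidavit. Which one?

F(forward_complaint) at premise 3 means O(¬forward_complaint).
With premise 7, O(¬forward_complaint -> ¬log_out), the K-axiom yields O(¬log_out).
Premise 8 is O(review_statement -> log_out); contrapositively O(¬log_out -> ¬review_statement). Since O(¬log_out) holds, K gives O(¬review_statement).
Premise 1, O(¬sign_receipt -> review_statement), contraposes to O(¬review_statement -> sign_receipt); with O(¬review_statement) we get O(sign_receipt).
From O(sign_receipt) and premise 4, O(sign_receipt -> ¬badge_in), we obtain O(¬badge_in).
From O(¬badge_in) and premise 5, O(¬badge_in -> ¬forward_audit_trail), we obtain O(¬forward_audit_trail).
Premise 2 is O(¬file_affidavit -> forward_audit_trail); contrapositively O(¬forward_audit_trail -> file_affidavit). Since O(¬forward_audit_trail) holds, K gives O(file_affidavit).
So O(file_affidavit) holds — file_affidavit is obligatory. None of the other listed options is made obligatory by any chain of premises.

file_affidavit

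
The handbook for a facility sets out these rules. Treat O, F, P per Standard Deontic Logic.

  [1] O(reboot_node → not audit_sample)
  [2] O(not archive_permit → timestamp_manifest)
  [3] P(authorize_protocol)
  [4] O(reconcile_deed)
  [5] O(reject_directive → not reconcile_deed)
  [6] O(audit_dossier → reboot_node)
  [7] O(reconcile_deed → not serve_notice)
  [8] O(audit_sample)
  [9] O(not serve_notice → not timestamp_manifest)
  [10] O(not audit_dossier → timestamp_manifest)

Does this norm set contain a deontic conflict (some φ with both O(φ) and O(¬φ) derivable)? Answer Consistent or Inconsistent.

Inconsistent

Premise 8 states O(audit_sample) outright.
Premise 1, O(reboot_node → not audit_sample), contraposes to O(audit_sample → not reboot_node); with O(audit_sample) we get O(not reboot_node).
Premise 6 is O(audit_dossier → reboot_node); contrapositively O(not reboot_node → not audit_dossier). Since O(not reboot_node) holds, K gives O(not audit_dossier).
With premise 10, O(not audit_dossier → timestamp_manifest), the K-axiom yields O(timestamp_manifest).
The contrapositive of premise 9 (O(not serve_notice → not timestamp_manifest)) is O(timestamp_manifest → serve_notice), and O(timestamp_manifest) is already established, so O(serve_notice).
Premise 7, O(reconcile_deed → not serve_notice), contraposes to O(serve_notice → not reconcile_deed); with O(serve_notice) we get O(not reconcile_deed).
Yet premise 4 states O(reconcile_deed).
We now have both O(not reconcile_deed) and O(reconcile_deed) — reconcile_deed is simultaneously obligatory and forbidden, violating the D-axiom.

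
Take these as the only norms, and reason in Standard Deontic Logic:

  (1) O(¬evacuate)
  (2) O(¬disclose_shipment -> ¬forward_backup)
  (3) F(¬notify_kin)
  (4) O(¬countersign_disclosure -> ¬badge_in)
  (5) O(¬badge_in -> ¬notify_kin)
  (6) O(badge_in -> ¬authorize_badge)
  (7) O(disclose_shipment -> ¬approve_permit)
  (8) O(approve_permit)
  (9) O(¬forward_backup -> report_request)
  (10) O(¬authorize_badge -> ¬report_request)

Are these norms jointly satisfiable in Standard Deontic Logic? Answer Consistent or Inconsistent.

Premise 8 states O(approve_permit) outright.
Premise 7 is O(disclose_shipment -> ¬approve_permit); contrapositively O(approve_permit -> ¬disclose_shipment). Since O(approve_permit) holds, K gives O(¬disclose_shipment).
Applying K to premise 2 (O(¬disclose_shipment -> ¬forward_backup)) and O(¬disclose_shipment) yields O(¬forward_backup).
From O(¬forward_backup) and premise 9, O(¬forward_backup -> report_request), we obtain O(report_request).
The contrapositive of premise 10 (O(¬authorize_badge -> ¬report_request)) is O(report_request -> authorize_badge), and O(report_request) is already established, so O(authorize_badge).
The contrapositive of premise 6 (O(badge_in -> ¬authorize_badge)) is O(authorize_badge -> ¬badge_in), and O(authorize_badge) is already established, so O(¬badge_in).
With premise 5, O(¬badge_in -> ¬notify_kin), the K-axiom yields O(¬notify_kin).
But premise 3, F(¬notify_kin), means O(notify_kin).
We now have both O(¬notify_kin) and O(notify_kin) — notify_kin is simultaneously obligatory and forbidden, violating the D-axiom.

Inconsistent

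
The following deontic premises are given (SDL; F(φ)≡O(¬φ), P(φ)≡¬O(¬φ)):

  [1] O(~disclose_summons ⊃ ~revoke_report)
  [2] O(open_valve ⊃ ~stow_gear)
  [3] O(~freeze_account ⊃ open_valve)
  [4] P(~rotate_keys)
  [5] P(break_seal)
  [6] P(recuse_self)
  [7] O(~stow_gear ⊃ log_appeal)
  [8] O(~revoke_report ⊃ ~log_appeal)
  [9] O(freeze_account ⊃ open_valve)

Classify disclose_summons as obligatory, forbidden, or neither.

Premises 3 and 9 cover both cases: O(~freeze_account ⊃ open_valve) and O(freeze_account ⊃ open_valve). Since ~freeze_account ∨ freeze_account is a tautology, O(open_valve) follows.
With premise 2, O(open_valve ⊃ ~stow_gear), the K-axiom yields O(~stow_gear).
From O(~stow_gear) and premise 7, O(~stow_gear ⊃ log_appeal), we obtain O(log_appeal).
The contrapositive of premise 8 (O(~revoke_report ⊃ ~log_appeal)) is O(log_appeal ⊃ revoke_report), and O(log_appeal) is already established, so O(revoke_report).
The contrapositive of premise 1 (O(~disclose_summons ⊃ ~revoke_report)) is O(revoke_report ⊃ disclose_summons), and O(revoke_report) is already established, so O(disclose_summons).
Premises 4, 5, 6 do not contribute to this derivation.
Hence disclose_summons is obligatory.

Obligatory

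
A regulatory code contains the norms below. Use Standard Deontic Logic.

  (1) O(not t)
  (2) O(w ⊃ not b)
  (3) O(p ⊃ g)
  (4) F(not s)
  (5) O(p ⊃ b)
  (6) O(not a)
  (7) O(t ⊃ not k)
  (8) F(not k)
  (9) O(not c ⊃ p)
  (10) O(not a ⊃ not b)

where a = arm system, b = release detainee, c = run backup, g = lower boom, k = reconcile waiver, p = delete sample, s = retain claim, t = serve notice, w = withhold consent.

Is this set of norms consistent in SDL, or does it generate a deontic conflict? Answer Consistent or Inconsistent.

Consistent

Premise 7 is O(t ⊃ not k), but O(t) is not derivable from the premises, so it does not yield O(not k).
So O(not k) is not derivable, and the apparent clash with O(k) does not arise.
A world satisfying every obligation exists (e.g. a=false, b=false, c=true, g=false, k=true, p=false, s=true, t=false, w=false); no atom is both obligatory and forbidden, so the set is consistent.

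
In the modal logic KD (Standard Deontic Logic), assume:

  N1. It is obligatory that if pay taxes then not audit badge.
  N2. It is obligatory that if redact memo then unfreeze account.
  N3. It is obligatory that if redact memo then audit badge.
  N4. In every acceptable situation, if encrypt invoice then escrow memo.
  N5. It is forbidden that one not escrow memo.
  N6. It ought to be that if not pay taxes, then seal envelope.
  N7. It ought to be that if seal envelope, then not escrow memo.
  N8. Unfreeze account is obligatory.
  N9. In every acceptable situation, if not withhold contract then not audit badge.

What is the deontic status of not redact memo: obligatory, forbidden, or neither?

F(¬escrow_memo) at premise 5 means O(escrow_memo).
Premise 7, O(seal_envelope → ¬escrow_memo), contraposes to O(escrow_memo → ¬seal_envelope); with O(escrow_memo) we get O(¬seal_envelope).
Premise 6 is O(¬pay_taxes → seal_envelope); contrapositively O(¬seal_envelope → pay_taxes). Since O(¬seal_envelope) holds, K gives O(pay_taxes).
With premise 1, O(pay_taxes → ¬audit_badge), the K-axiom yields O(¬audit_badge).
Premise 3, O(redact_memo → audit_badge), contraposes to O(¬audit_badge → ¬redact_memo); with O(¬audit_badge) we get O(¬redact_memo).
Premises 2, 4, 8, 9 do not contribute to this derivation.
Hence ¬redact_memo is obligatory.

Obligatory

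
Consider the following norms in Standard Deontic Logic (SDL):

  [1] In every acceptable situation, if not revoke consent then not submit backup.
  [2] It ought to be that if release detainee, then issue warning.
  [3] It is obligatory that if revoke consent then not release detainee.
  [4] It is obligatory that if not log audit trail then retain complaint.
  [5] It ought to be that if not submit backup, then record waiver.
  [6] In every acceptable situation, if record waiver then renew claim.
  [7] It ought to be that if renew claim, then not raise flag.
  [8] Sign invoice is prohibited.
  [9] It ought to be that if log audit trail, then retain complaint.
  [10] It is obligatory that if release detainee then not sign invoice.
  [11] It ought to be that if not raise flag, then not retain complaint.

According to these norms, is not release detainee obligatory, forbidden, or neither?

Obligatory

Premises 9 and 4 are O(log_audit_trail → retain_complaint) and O(¬log_audit_trail → retain_complaint); every ideal world satisfies log_audit_trail or ¬log_audit_trail, so in either case retain_complaint holds — hence O(retain_complaint).
Premise 11, O(¬raise_flag → ¬retain_complaint), contraposes to O(retain_complaint → raise_flag); with O(retain_complaint) we get O(raise_flag).
Premise 7, O(renew_claim → ¬raise_flag), contraposes to O(raise_flag → ¬renew_claim); with O(raise_flag) we get O(¬renew_claim).
Premise 6, O(record_waiver → renew_claim), contraposes to O(¬renew_claim → ¬record_waiver); with O(¬renew_claim) we get O(¬record_waiver).
The contrapositive of premise 5 (O(¬submit_backup → record_waiver)) is O(¬record_waiver → submit_backup), and O(¬record_waiver) is already established, so O(submit_backup).
The contrapositive of premise 1 (O(¬revoke_consent → ¬submit_backup)) is O(submit_backup → revoke_consent), and O(submit_backup) is already established, so O(revoke_consent).
Premise 3 is O(revoke_consent → ¬release_detainee); since O(revoke_consent), deontic closure gives O(¬release_detainee).
Premises 2, 8, 10 do not contribute to this derivation.
Hence ¬release_detainee is obligatory.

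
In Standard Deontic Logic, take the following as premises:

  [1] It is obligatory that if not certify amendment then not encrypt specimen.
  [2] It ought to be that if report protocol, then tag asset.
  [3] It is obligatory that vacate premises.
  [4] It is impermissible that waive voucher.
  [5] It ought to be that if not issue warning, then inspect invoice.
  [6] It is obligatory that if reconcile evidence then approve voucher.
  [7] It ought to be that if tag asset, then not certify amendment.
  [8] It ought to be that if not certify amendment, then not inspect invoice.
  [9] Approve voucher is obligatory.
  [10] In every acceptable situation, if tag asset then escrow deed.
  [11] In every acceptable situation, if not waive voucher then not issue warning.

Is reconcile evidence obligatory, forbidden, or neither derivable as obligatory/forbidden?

Neither

Premise 6 is O(reconcile_evidence → approve_voucher); even if O(approve_voucher) held, inferring O(reconcile_evidence) would be affirming the consequent — invalid.
No premise or chain of K-axiom applications forces O(reconcile_evidence), and none forces O(¬reconcile_evidence). So reconcile_evidence is neither obligatory nor forbidden under these norms.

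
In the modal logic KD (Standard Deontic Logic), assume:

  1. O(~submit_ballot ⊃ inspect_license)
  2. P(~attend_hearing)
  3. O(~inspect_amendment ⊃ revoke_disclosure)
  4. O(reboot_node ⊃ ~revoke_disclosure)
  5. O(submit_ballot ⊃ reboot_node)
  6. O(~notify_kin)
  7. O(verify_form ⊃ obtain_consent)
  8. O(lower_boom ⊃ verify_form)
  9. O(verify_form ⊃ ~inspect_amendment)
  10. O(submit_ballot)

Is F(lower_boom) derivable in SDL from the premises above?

From premise 10 we have O(submit_ballot).
From O(submit_ballot) and premise 5, O(submit_ballot ⊃ reboot_node), we obtain O(reboot_node).
Applying K to premise 4 (O(reboot_node ⊃ ~revoke_disclosure)) and O(reboot_node) yields O(~revoke_disclosure).
Premise 3, O(~inspect_amendment ⊃ revoke_disclosure), contraposes to O(~revoke_disclosure ⊃ inspect_amendment); with O(~revoke_disclosure) we get O(inspect_amendment).
Premise 9 is O(verify_form ⊃ ~inspect_amendment); contrapositively O(inspect_amendment ⊃ ~verify_form). Since O(inspect_amendment) holds, K gives O(~verify_form).
Premise 8 is O(lower_boom ⊃ verify_form); contrapositively O(~verify_form ⊃ ~lower_boom). Since O(~verify_form) holds, K gives O(~lower_boom).
Premises 1, 2, 6, 7 do not contribute to this derivation.
So O(~lower_boom) holds, i.e. F(lower_boom). The claim follows.

Yes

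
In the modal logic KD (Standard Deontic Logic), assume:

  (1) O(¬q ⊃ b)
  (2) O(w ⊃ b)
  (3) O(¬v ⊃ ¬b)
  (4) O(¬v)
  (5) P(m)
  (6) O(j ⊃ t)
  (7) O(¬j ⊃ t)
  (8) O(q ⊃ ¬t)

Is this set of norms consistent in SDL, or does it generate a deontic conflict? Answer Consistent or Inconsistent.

Premises 6 and 7 cover both cases: O(j ⊃ t) and O(¬j ⊃ t). Since j ∨ ¬j is a tautology, O(t) follows.
Premise 8, O(q ⊃ ¬t), contraposes to O(t ⊃ ¬q); with O(t) we get O(¬q).
From O(¬q) and premise 1, O(¬q ⊃ b), we obtain O(b).
Premise 3, O(¬v ⊃ ¬b), contraposes to O(b ⊃ v); with O(b) we get O(v).
However, premise 4 gives O(¬v).
We now have both O(v) and O(¬v) — v is simultaneously obligatory and forbidden, violating the D-axiom.

Inconsistent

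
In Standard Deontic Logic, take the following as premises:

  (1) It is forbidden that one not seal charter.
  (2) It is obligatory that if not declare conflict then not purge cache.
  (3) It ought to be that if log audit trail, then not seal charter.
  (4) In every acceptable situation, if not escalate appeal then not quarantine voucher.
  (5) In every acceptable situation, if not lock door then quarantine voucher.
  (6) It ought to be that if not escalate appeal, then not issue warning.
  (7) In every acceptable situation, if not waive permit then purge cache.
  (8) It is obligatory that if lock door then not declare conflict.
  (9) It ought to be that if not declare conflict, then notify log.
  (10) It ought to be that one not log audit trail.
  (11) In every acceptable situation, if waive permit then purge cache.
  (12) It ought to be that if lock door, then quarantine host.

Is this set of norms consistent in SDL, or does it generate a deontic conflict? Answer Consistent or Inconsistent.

Consistent

Premise 3 is O(log_audit_trail → ¬seal_charter), but O(log_audit_trail) is not derivable from the premises, so it does not yield O(¬seal_charter).
So O(¬seal_charter) is not derivable, and the apparent clash with O(seal_charter) does not arise.
A world satisfying every obligation exists (e.g. declare_conflict=true, escalate_appeal=true, issue_warning=false, lock_door=false, log_audit_trail=false, notify_log=false, purge_cache=true, quarantine_host=false, quarantine_voucher=true, seal_charter=true, waive_permit=false); no atom is both obligatory and forbidden, so the set is consistent.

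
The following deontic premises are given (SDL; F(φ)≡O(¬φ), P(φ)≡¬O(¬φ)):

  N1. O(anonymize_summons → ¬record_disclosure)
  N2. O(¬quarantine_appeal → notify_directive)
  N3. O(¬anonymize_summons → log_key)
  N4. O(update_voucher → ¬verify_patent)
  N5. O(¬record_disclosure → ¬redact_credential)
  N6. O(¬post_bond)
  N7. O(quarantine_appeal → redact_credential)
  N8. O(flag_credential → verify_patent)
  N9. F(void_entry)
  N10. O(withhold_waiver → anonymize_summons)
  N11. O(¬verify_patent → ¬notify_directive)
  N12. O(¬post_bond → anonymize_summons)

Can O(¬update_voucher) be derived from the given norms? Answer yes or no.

Premise 6 states O(¬post_bond) outright.
Applying K to premise 12 (O(¬post_bond → anonymize_summons)) and O(¬post_bond) yields O(anonymize_summons).
Applying K to premise 1 (O(anonymize_summons → ¬record_disclosure)) and O(anonymize_summons) yields O(¬record_disclosure).
Applying K to premise 5 (O(¬record_disclosure → ¬redact_credential)) and O(¬record_disclosure) yields O(¬redact_credential).
Premise 7, O(quarantine_appeal → redact_credential), contraposes to O(¬redact_credential → ¬quarantine_appeal); with O(¬redact_credential) we get O(¬quarantine_appeal).
From O(¬quarantine_appeal) and premise 2, O(¬quarantine_appeal → notify_directive), we obtain O(notify_directive).
The contrapositive of premise 11 (O(¬verify_patent → ¬notify_directive)) is O(notify_directive → verify_patent), and O(notify_directive) is already established, so O(verify_patent).
The contrapositive of premise 4 (O(update_voucher → ¬verify_patent)) is O(verify_patent → ¬update_voucher), and O(verify_patent) is already established, so O(¬update_voucher).
Premises 3, 8, 9, 10 do not contribute to this derivation.
So O(¬update_voucher) follows.

Yes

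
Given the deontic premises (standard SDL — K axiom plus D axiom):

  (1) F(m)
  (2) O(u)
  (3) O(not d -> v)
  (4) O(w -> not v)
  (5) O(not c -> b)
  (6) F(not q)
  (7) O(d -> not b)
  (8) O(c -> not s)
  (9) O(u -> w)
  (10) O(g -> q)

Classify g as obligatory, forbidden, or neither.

Neither

Premise 10 is O(g -> q); even if O(q) held, inferring O(g) would be affirming the consequent — invalid.
No premise or chain of K-axiom applications forces O(g), and none forces O(not g). So g is neither obligatory nor forbidden under these norms.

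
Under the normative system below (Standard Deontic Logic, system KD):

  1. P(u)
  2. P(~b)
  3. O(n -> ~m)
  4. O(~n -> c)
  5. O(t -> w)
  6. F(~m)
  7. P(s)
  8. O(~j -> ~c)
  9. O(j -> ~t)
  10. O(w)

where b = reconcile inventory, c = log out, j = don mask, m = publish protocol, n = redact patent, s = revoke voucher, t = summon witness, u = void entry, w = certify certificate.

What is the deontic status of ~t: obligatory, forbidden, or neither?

F(~m) at premise 6 means O(m).
Premise 3 is O(n -> ~m); contrapositively O(m -> ~n). Since O(m) holds, K gives O(~n).
Applying K to premise 4 (O(~n -> c)) and O(~n) yields O(c).
The contrapositive of premise 8 (O(~j -> ~c)) is O(c -> j), and O(c) is already established, so O(j).
Premise 9 is O(j -> ~t); since O(j), deontic closure gives O(~t).
Premises 1, 2, 5, 7, 10 do not contribute to this derivation.
Hence ~t is obligatory.

Obligatory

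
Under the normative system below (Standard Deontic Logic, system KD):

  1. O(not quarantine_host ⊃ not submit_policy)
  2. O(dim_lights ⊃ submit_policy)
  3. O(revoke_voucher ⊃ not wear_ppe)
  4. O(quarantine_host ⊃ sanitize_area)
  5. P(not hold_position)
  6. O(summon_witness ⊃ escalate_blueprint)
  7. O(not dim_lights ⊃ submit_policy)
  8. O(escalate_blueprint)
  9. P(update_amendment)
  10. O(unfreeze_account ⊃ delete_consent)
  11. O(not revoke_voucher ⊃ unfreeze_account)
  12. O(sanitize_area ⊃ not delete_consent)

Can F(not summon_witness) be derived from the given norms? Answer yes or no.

Premise 6 is O(summon_witness ⊃ escalate_blueprint); even if O(escalate_blueprint) held, inferring O(summon_witness) would be affirming the consequent — invalid.
No other premise forces O(summon_witness). An ideal world satisfying every premise can still have not summon_witness true, so F(not summon_witness) is not derivable.

No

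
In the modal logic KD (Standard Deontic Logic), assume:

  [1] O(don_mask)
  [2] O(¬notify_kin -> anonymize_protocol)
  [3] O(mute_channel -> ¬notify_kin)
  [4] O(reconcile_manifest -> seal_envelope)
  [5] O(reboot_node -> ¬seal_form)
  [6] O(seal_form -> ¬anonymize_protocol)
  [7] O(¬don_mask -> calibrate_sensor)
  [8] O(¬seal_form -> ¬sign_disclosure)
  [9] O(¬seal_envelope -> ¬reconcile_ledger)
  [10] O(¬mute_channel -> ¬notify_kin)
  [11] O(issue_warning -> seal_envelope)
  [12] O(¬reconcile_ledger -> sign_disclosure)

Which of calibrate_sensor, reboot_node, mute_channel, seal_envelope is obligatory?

Premises 10 and 3 are O(¬mute_channel -> ¬notify_kin) and O(mute_channel -> ¬notify_kin); every ideal world satisfies ¬mute_channel or mute_channel, so in either case ¬notify_kin holds — hence O(¬notify_kin).
Applying K to premise 2 (O(¬notify_kin -> anonymize_protocol)) and O(¬notify_kin) yields O(anonymize_protocol).
Premise 6, O(seal_form -> ¬anonymize_protocol), contraposes to O(anonymize_protocol -> ¬seal_form); with O(anonymize_protocol) we get O(¬seal_form).
Premise 8 is O(¬seal_form -> ¬sign_disclosure); since O(¬seal_form), deontic closure gives O(¬sign_disclosure).
The contrapositive of premise 12 (O(¬reconcile_ledger -> sign_disclosure)) is O(¬sign_disclosure -> reconcile_ledger), and O(¬sign_disclosure) is already established, so O(reconcile_ledger).
Premise 9, O(¬seal_envelope -> ¬reconcile_ledger), contraposes to O(reconcile_ledger -> seal_envelope); with O(reconcile_ledger) we get O(seal_envelope).
So O(seal_envelope) holds — seal_envelope is obligatory. None of the other listed options is made obligatory by any chain of premises.

seal_envelope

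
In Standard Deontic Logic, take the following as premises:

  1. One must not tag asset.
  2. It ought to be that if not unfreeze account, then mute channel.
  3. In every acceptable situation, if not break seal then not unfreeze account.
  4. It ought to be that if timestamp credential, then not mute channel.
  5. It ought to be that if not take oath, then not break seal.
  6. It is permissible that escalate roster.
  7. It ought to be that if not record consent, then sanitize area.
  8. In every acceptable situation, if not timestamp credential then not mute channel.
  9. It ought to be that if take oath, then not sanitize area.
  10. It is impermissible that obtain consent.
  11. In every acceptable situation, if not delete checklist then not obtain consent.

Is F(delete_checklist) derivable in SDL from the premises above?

No

Premise 11 is O(¬delete_checklist → ¬obtain_consent); even if O(¬obtain_consent) held, inferring O(¬delete_checklist) would be affirming the consequent — invalid.
No other premise forces O(¬delete_checklist). An ideal world satisfying every premise can still have delete_checklist true, so F(delete_checklist) is not derivable.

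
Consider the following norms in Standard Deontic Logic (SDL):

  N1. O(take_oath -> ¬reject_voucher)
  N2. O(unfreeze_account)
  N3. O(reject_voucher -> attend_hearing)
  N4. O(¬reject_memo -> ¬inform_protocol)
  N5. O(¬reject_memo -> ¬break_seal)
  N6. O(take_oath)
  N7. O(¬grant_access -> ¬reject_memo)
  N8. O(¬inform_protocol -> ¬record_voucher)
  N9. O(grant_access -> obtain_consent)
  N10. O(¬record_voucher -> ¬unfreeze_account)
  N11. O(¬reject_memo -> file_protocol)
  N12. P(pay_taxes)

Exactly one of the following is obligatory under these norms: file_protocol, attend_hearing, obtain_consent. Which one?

Premise 2 gives O(unfreeze_account).
Premise 10 is O(¬record_voucher -> ¬unfreeze_account); contrapositively O(unfreeze_account -> record_voucher). Since O(unfreeze_account) holds, K gives O(record_voucher).
Premise 8 is O(¬inform_protocol -> ¬record_voucher); contrapositively O(record_voucher -> inform_protocol). Since O(record_voucher) holds, K gives O(inform_protocol).
Premise 4 is O(¬reject_memo -> ¬inform_protocol); contrapositively O(inform_protocol -> reject_memo). Since O(inform_protocol) holds, K gives O(reject_memo).
The contrapositive of premise 7 (O(¬grant_access -> ¬reject_memo)) is O(reject_memo -> grant_access), and O(reject_memo) is already established, so O(grant_access).
From O(grant_access) and premise 9, O(grant_access -> obtain_consent), we obtain O(obtain_consent).
So O(obtain_consent) holds — obtain_consent is obligatory. None of the other listed options is made obligatory by any chain of premises.

obtain_consent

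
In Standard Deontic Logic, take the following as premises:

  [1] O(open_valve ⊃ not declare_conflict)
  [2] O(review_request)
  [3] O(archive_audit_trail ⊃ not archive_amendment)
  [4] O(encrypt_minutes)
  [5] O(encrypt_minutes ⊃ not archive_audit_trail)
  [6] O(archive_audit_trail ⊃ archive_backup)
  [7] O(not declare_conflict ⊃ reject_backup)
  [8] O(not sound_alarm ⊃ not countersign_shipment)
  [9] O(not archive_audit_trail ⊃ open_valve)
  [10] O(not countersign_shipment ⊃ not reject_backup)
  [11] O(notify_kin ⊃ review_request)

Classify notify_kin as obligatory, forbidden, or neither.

Premise 11 is O(notify_kin ⊃ review_request); even if O(review_request) held, inferring O(notify_kin) would be affirming the consequent — invalid.
No premise or chain of K-axiom applications forces O(notify_kin), and none forces O(not notify_kin). So notify_kin is neither obligatory nor forbidden under these norms.

Neither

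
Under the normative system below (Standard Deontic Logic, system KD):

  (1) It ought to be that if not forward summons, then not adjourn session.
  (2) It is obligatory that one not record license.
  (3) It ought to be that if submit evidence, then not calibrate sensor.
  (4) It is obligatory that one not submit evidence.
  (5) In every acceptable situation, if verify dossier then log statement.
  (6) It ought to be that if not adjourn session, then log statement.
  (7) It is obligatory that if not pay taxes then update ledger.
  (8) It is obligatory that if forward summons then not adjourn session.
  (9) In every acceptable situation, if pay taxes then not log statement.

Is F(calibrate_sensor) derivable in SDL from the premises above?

Premise 3 is O(submit_evidence → ¬calibrate_sensor), but O(submit_evidence) is not derivable from the premises, so it does not yield O(¬calibrate_sensor).
No other premise forces O(¬calibrate_sensor). An ideal world satisfying every premise can still have calibrate_sensor true, so F(calibrate_sensor) is not derivable.

No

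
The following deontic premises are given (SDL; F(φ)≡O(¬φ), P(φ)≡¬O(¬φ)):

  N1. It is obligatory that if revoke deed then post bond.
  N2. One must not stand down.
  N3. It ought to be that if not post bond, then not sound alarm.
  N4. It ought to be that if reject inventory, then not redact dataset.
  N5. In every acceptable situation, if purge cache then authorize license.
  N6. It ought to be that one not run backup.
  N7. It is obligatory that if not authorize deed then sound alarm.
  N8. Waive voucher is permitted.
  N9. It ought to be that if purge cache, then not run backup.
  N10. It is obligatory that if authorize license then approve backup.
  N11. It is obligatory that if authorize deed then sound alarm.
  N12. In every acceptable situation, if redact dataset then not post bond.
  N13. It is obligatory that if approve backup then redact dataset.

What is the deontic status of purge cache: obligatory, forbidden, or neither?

Premises 7 and 11 cover both cases: O(¬authorize_deed → sound_alarm) and O(authorize_deed → sound_alarm). Since ¬authorize_deed ∨ authorize_deed is a tautology, O(sound_alarm) follows.
The contrapositive of premise 3 (O(¬post_bond → ¬sound_alarm)) is O(sound_alarm → post_bond), and O(sound_alarm) is already established, so O(post_bond).
Premise 12 is O(redact_dataset → ¬post_bond); contrapositively O(post_bond → ¬redact_dataset). Since O(post_bond) holds, K gives O(¬redact_dataset).
Premise 13, O(approve_backup → redact_dataset), contraposes to O(¬redact_dataset → ¬approve_backup); with O(¬redact_dataset) we get O(¬approve_backup).
The contrapositive of premise 10 (O(authorize_license → approve_backup)) is O(¬approve_backup → ¬authorize_license), and O(¬approve_backup) is already established, so O(¬authorize_license).
Premise 5 is O(purge_cache → authorize_license); contrapositively O(¬authorize_license → ¬purge_cache). Since O(¬authorize_license) holds, K gives O(¬purge_cache).
Premises 1, 2, 4, 6, 8, 9 do not contribute to this derivation.
Thus O(¬purge_cache), which is F(purge_cache): purge_cache is forbidden.

Forbidden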